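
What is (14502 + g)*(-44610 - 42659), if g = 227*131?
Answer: -3860693291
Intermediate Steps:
g = 29737
(14502 + g)*(-44610 - 42659) = (14502 + 29737)*(-44610 - 42659) = 44239*(-87269) = -3860693291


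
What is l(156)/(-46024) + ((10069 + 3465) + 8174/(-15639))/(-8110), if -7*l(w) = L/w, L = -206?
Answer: -68187041436401/40861305204720 ≈ -1.6687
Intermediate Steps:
l(w) = 206/(7*w) (l(w) = -(-206)/(7*w) = 206/(7*w))
l(156)/(-46024) + ((10069 + 3465) + 8174/(-15639))/(-8110) = ((206/7)/156)/(-46024) + ((10069 + 3465) + 8174/(-15639))/(-8110) = ((206/7)*(1/156))*(-1/46024) + (13534 + 8174*(-1/15639))*(-1/8110) = (103/546)*(-1/46024) + (13534 - 8174/15639)*(-1/8110) = -103/25129104 + (211650052/15639)*(-1/8110) = -103/25129104 - 105825026/63416145 = -68187041436401/40861305204720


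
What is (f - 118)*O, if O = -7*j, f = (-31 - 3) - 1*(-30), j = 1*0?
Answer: 0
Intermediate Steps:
j = 0
f = -4 (f = -34 + 30 = -4)
O = 0 (O = -7*0 = 0)
(f - 118)*O = (-4 - 118)*0 = -122*0 = 0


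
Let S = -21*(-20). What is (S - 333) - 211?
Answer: -124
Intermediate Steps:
S = 420
(S - 333) - 211 = (420 - 333) - 211 = 87 - 211 = -124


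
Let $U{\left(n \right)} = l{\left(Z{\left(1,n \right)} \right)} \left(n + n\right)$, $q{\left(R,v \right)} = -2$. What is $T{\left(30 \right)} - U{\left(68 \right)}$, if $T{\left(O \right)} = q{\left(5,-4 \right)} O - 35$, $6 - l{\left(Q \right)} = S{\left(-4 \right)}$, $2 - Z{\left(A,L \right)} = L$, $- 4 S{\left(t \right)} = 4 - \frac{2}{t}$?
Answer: $-1064$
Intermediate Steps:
$S{\left(t \right)} = -1 + \frac{1}{2 t}$ ($S{\left(t \right)} = - \frac{4 - \frac{2}{t}}{4} = -1 + \frac{1}{2 t}$)
$Z{\left(A,L \right)} = 2 - L$
$l{\left(Q \right)} = \frac{57}{8}$ ($l{\left(Q \right)} = 6 - \frac{\frac{1}{2} - -4}{-4} = 6 - - \frac{\frac{1}{2} + 4}{4} = 6 - \left(- \frac{1}{4}\right) \frac{9}{2} = 6 - - \frac{9}{8} = 6 + \frac{9}{8} = \frac{57}{8}$)
$T{\left(O \right)} = -35 - 2 O$ ($T{\left(O \right)} = - 2 O - 35 = -35 - 2 O$)
$U{\left(n \right)} = \frac{57 n}{4}$ ($U{\left(n \right)} = \frac{57 \left(n + n\right)}{8} = \frac{57 \cdot 2 n}{8} = \frac{57 n}{4}$)
$T{\left(30 \right)} - U{\left(68 \right)} = \left(-35 - 60\right) - \frac{57}{4} \cdot 68 = \left(-35 - 60\right) - 969 = -95 - 969 = -1064$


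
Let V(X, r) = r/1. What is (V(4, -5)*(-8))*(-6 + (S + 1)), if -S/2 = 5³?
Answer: -10200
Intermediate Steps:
V(X, r) = r (V(X, r) = r*1 = r)
S = -250 (S = -2*5³ = -2*125 = -250)
(V(4, -5)*(-8))*(-6 + (S + 1)) = (-5*(-8))*(-6 + (-250 + 1)) = 40*(-6 - 249) = 40*(-255) = -10200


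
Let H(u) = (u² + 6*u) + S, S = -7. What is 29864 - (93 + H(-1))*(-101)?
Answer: 38045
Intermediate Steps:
H(u) = -7 + u² + 6*u (H(u) = (u² + 6*u) - 7 = -7 + u² + 6*u)
29864 - (93 + H(-1))*(-101) = 29864 - (93 + (-7 + (-1)² + 6*(-1)))*(-101) = 29864 - (93 + (-7 + 1 - 6))*(-101) = 29864 - (93 - 12)*(-101) = 29864 - 81*(-101) = 29864 - 1*(-8181) = 29864 + 8181 = 38045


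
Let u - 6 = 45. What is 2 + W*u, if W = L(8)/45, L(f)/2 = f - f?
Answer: 2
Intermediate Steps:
u = 51 (u = 6 + 45 = 51)
L(f) = 0 (L(f) = 2*(f - f) = 2*0 = 0)
W = 0 (W = 0/45 = 0*(1/45) = 0)
2 + W*u = 2 + 0*51 = 2 + 0 = 2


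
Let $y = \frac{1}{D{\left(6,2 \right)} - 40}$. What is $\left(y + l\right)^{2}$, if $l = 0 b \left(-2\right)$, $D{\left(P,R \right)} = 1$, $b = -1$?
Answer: $\frac{1}{1521} \approx 0.00065746$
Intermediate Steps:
$y = - \frac{1}{39}$ ($y = \frac{1}{1 - 40} = \frac{1}{-39} = - \frac{1}{39} \approx -0.025641$)
$l = 0$ ($l = 0 \left(\left(-1\right) \left(-2\right)\right) = 0 \cdot 2 = 0$)
$\left(y + l\right)^{2} = \left(- \frac{1}{39} + 0\right)^{2} = \left(- \frac{1}{39}\right)^{2} = \frac{1}{1521}$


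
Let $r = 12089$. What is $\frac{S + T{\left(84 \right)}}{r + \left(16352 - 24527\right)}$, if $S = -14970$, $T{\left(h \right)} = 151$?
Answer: $- \frac{14819}{3914} \approx -3.7862$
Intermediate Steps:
$\frac{S + T{\left(84 \right)}}{r + \left(16352 - 24527\right)} = \frac{-14970 + 151}{12089 + \left(16352 - 24527\right)} = - \frac{14819}{12089 + \left(16352 - 24527\right)} = - \frac{14819}{12089 - 8175} = - \frac{14819}{3914}$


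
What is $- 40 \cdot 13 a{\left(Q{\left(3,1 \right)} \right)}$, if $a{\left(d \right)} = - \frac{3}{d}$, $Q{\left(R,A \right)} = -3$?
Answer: $-520$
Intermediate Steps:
$- 40 \cdot 13 a{\left(Q{\left(3,1 \right)} \right)} = - 40 \cdot 13 \left(- \frac{3}{-3}\right) = - 520 \left(\left(-3\right) \left(- \frac{1}{3}\right)\right) = - 520 \cdot 1 = \left(-1\right) 520 = -520$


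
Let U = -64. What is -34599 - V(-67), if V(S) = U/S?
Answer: -2318197/67 ≈ -34600.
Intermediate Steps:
V(S) = -64/S
-34599 - V(-67) = -34599 - (-64)/(-67) = -34599 - (-64)*(-1)/67 = -34599 - 1*64/67 = -34599 - 64/67 = -2318197/67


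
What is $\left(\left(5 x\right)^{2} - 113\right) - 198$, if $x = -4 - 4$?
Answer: $1289$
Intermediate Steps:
$x = -8$
$\left(\left(5 x\right)^{2} - 113\right) - 198 = \left(\left(5 \left(-8\right)\right)^{2} - 113\right) - 198 = \left(\left(-40\right)^{2} - 113\right) - 198 = \left(1600 - 113\right) - 198 = 1487 - 198 = 1289$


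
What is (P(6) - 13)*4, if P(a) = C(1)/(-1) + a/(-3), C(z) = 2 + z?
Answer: -72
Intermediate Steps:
P(a) = -3 - a/3 (P(a) = (2 + 1)/(-1) + a/(-3) = 3*(-1) + a*(-⅓) = -3 - a/3)
(P(6) - 13)*4 = ((-3 - ⅓*6) - 13)*4 = ((-3 - 2) - 13)*4 = (-5 - 13)*4 = -18*4 = -72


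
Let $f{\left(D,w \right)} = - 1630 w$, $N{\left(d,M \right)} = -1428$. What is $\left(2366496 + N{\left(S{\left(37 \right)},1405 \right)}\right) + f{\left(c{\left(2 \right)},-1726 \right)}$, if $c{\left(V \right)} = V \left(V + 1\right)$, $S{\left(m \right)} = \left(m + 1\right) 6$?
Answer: $5178448$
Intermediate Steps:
$S{\left(m \right)} = 6 + 6 m$ ($S{\left(m \right)} = \left(1 + m\right) 6 = 6 + 6 m$)
$c{\left(V \right)} = V \left(1 + V\right)$
$\left(2366496 + N{\left(S{\left(37 \right)},1405 \right)}\right) + f{\left(c{\left(2 \right)},-1726 \right)} = \left(2366496 - 1428\right) - -2813380 = 2365068 + 2813380 = 5178448$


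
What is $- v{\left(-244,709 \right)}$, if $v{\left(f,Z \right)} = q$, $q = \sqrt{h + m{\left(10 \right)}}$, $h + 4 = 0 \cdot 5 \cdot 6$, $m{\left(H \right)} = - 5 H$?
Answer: $- 3 i \sqrt{6} \approx - 7.3485 i$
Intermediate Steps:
$h = -4$ ($h = -4 + 0 \cdot 5 \cdot 6 = -4 + 0 \cdot 6 = -4 + 0 = -4$)
$q = 3 i \sqrt{6}$ ($q = \sqrt{-4 - 50} = \sqrt{-54} = 3 i \sqrt{6} \approx 7.3485 i$)
$v{\left(f,Z \right)} = 3 i \sqrt{6}$
$- v{\left(-244,709 \right)} = - 3 i \sqrt{6}$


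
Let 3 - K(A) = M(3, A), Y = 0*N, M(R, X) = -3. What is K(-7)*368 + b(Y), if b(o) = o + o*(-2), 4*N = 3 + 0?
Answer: 2208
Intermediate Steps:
N = ¾ (N = (3 + 0)/4 = (¼)*3 = ¾ ≈ 0.75000)
Y = 0 (Y = 0*(¾) = 0)
K(A) = 6 (K(A) = 3 - 1*(-3) = 3 + 3 = 6)
b(o) = -o (b(o) = o - 2*o = -o)
K(-7)*368 + b(Y) = 6*368 - 1*0 = 2208 + 0 = 2208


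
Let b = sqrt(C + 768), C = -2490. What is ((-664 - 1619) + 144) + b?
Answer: -2139 + I*sqrt(1722) ≈ -2139.0 + 41.497*I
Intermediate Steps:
b = I*sqrt(1722) (b = sqrt(-2490 + 768) = sqrt(-1722) = I*sqrt(1722) ≈ 41.497*I)
((-664 - 1619) + 144) + b = ((-664 - 1619) + 144) + I*sqrt(1722) = (-2283 + 144) + I*sqrt(1722) = -2139 + I*sqrt(1722)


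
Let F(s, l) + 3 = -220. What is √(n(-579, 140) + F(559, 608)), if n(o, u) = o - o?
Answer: I*√223 ≈ 14.933*I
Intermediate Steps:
F(s, l) = -223 (F(s, l) = -3 - 220 = -223)
n(o, u) = 0
√(n(-579, 140) + F(559, 608)) = √(0 - 223) = √(-223) = I*√223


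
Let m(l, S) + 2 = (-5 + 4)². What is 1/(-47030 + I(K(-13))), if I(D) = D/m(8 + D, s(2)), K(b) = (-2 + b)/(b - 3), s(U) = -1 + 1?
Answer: -16/752495 ≈ -2.1263e-5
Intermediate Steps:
s(U) = 0
m(l, S) = -1 (m(l, S) = -2 + (-5 + 4)² = -2 + (-1)² = -2 + 1 = -1)
K(b) = (-2 + b)/(-3 + b)
I(D) = -D (I(D) = D/(-1) = D*(-1) = -D)
1/(-47030 + I(K(-13))) = 1/(-47030 - (-2 - 13)/(-3 - 13)) = 1/(-47030 - (-15)/(-16)) = 1/(-47030 - (-1)*(-15)/16) = 1/(-47030 - 1*15/16) = 1/(-47030 - 15/16) = 1/(-752495/16) = -16/752495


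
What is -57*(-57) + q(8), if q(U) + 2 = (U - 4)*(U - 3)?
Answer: 3267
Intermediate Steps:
q(U) = -2 + (-4 + U)*(-3 + U) (q(U) = -2 + (U - 4)*(U - 3) = -2 + (-4 + U)*(-3 + U))
-57*(-57) + q(8) = -57*(-57) + (10 + 8² - 7*8) = 3249 + (10 + 64 - 56) = 3249 + 18 = 3267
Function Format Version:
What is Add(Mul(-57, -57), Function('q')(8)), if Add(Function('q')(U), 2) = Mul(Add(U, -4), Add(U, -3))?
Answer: 3267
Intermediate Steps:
Function('q')(U) = Add(-2, Mul(Add(-4, U), Add(-3, U))) (Function('q')(U) = Add(-2, Mul(Add(U, -4), Add(U, -3))) = Add(-2, Mul(Add(-4, U), Add(-3, U))))
Add(Mul(-57, -57), Function('q')(8)) = Add(Mul(-57, -57), Add(10, Pow(8, 2), Mul(-7, 8))) = Add(3249, Add(10, 64, -56)) = Add(3249, 18) = 3267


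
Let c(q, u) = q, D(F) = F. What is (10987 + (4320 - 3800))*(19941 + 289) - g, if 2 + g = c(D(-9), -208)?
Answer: 232786621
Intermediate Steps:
g = -11 (g = -2 - 9 = -11)
(10987 + (4320 - 3800))*(19941 + 289) - g = (10987 + (4320 - 3800))*(19941 + 289) - 1*(-11) = (10987 + 520)*20230 + 11 = 11507*20230 + 11 = 232786610 + 11 = 232786621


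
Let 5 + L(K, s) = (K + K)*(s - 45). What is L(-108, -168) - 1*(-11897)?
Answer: 57900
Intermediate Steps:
L(K, s) = -5 + 2*K*(-45 + s) (L(K, s) = -5 + (K + K)*(s - 45) = -5 + (2*K)*(-45 + s) = -5 + 2*K*(-45 + s))
L(-108, -168) - 1*(-11897) = (-5 - 90*(-108) + 2*(-108)*(-168)) - 1*(-11897) = (-5 + 9720 + 36288) + 11897 = 46003 + 11897 = 57900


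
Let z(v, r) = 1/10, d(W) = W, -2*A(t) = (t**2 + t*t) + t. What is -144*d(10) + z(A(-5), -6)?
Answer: -14399/10 ≈ -1439.9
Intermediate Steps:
A(t) = -t**2 - t/2 (A(t) = -((t**2 + t*t) + t)/2 = -((t**2 + t**2) + t)/2 = -(2*t**2 + t)/2 = -(t + 2*t**2)/2 = -t**2 - t/2)
z(v, r) = 1/10 (z(v, r) = 1*(1/10) = 1/10)
-144*d(10) + z(A(-5), -6) = -144*10 + 1/10 = -1440 + 1/10 = -14399/10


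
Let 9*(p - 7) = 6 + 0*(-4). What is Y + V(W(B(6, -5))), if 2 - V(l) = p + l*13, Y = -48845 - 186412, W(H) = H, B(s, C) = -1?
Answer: -705749/3 ≈ -2.3525e+5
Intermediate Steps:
p = 23/3 (p = 7 + (6 + 0*(-4))/9 = 7 + (6 + 0)/9 = 7 + (1/9)*6 = 7 + 2/3 = 23/3 ≈ 7.6667)
Y = -235257
V(l) = -17/3 - 13*l (V(l) = 2 - (23/3 + l*13) = 2 - (23/3 + 13*l) = 2 + (-23/3 - 13*l) = -17/3 - 13*l)
Y + V(W(B(6, -5))) = -235257 + (-17/3 - 13*(-1)) = -235257 + (-17/3 + 13) = -235257 + 22/3 = -705749/3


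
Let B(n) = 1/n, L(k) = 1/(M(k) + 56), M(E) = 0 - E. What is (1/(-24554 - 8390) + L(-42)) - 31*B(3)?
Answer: -49992667/4842768 ≈ -10.323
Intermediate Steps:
M(E) = -E
L(k) = 1/(56 - k) (L(k) = 1/(-k + 56) = 1/(56 - k))
(1/(-24554 - 8390) + L(-42)) - 31*B(3) = (1/(-24554 - 8390) - 1/(-56 - 42)) - 31/3 = (1/(-32944) - 1/(-98)) - 31*⅓ = (-1/32944 - 1*(-1/98)) - 31/3 = (-1/32944 + 1/98) - 31/3 = 16423/1614256 - 31/3 = -49992667/4842768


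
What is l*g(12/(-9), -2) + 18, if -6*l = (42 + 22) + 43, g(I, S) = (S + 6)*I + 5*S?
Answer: 2623/9 ≈ 291.44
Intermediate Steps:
g(I, S) = 5*S + I*(6 + S) (g(I, S) = (6 + S)*I + 5*S = I*(6 + S) + 5*S = 5*S + I*(6 + S))
l = -107/6 (l = -((42 + 22) + 43)/6 = -(64 + 43)/6 = -⅙*107 = -107/6 ≈ -17.833)
l*g(12/(-9), -2) + 18 = -107*(5*(-2) + 6*(12/(-9)) + (12/(-9))*(-2))/6 + 18 = -107*(-10 + 6*(12*(-⅑)) + (12*(-⅑))*(-2))/6 + 18 = -107*(-10 + 6*(-4/3) - 4/3*(-2))/6 + 18 = -107*(-10 - 8 + 8/3)/6 + 18 = -107/6*(-46/3) + 18 = 2461/9 + 18 = 2623/9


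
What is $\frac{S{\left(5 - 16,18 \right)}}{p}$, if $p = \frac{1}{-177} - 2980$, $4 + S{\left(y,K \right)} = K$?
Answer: $- \frac{2478}{527461} \approx -0.004698$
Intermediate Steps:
$S{\left(y,K \right)} = -4 + K$
$p = - \frac{527461}{177}$ ($p = - \frac{1}{177} - 2980 = - \frac{527461}{177} \approx -2980.0$)
$\frac{S{\left(5 - 16,18 \right)}}{p} = \frac{-4 + 18}{- \frac{527461}{177}} = 14 \left(- \frac{177}{527461}\right) = - \frac{2478}{527461}$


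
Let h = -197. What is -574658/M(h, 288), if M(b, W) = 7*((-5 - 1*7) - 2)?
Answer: 41047/7 ≈ 5863.9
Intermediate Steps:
M(b, W) = -98 (M(b, W) = 7*((-5 - 7) - 2) = 7*(-12 - 2) = 7*(-14) = -98)
-574658/M(h, 288) = -574658/(-98) = -574658*(-1/98) = 41047/7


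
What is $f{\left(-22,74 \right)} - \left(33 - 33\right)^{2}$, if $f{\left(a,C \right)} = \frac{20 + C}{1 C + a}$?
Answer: $\frac{47}{26} \approx 1.8077$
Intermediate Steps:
$f{\left(a,C \right)} = \frac{20 + C}{C + a}$
$f{\left(-22,74 \right)} - \left(33 - 33\right)^{2} = \frac{20 + 74}{74 - 22} - \left(33 - 33\right)^{2} = \frac{1}{52} \cdot 94 - 0^{2} = \frac{1}{52} \cdot 94 - 0 = \frac{47}{26} + 0 = \frac{47}{26}$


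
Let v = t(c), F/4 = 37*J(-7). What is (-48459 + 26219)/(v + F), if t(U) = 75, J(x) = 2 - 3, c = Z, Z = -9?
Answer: 22240/73 ≈ 304.66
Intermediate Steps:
c = -9
J(x) = -1
F = -148 (F = 4*(37*(-1)) = 4*(-37) = -148)
v = 75
(-48459 + 26219)/(v + F) = (-48459 + 26219)/(75 - 148) = -22240/(-73) = -22240*(-1/73) = 22240/73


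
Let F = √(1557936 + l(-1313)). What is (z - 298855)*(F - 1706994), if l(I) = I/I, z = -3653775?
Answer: 6747115694220 - 3952630*√1557937 ≈ 6.7422e+12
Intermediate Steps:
l(I) = 1
F = √1557937 (F = √(1557936 + 1) = √1557937 ≈ 1248.2)
(z - 298855)*(F - 1706994) = (-3653775 - 298855)*(√1557937 - 1706994) = -3952630*(-1706994 + √1557937) = 6747115694220 - 3952630*√1557937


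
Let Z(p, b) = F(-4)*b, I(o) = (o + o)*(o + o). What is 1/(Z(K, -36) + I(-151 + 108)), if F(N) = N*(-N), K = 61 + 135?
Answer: 1/7972 ≈ 0.00012544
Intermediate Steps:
K = 196
I(o) = 4*o² (I(o) = (2*o)*(2*o) = 4*o²)
F(N) = -N²
Z(p, b) = -16*b (Z(p, b) = (-1*(-4)²)*b = (-1*16)*b = -16*b)
1/(Z(K, -36) + I(-151 + 108)) = 1/(-16*(-36) + 4*(-151 + 108)²) = 1/(576 + 4*(-43)²) = 1/(576 + 4*1849) = 1/(576 + 7396) = 1/7972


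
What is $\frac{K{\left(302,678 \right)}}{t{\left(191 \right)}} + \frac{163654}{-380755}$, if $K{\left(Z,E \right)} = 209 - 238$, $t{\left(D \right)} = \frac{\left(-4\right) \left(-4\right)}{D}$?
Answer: $- \frac{2111620409}{6092080} \approx -346.62$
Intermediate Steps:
$t{\left(D \right)} = \frac{16}{D}$
$K{\left(Z,E \right)} = -29$ ($K{\left(Z,E \right)} = 209 - 238 = -29$)
$\frac{K{\left(302,678 \right)}}{t{\left(191 \right)}} + \frac{163654}{-380755} = - \frac{29}{16 \cdot \frac{1}{191}} + \frac{163654}{-380755} = - \frac{29}{16 \cdot \frac{1}{191}} + 163654 \left(- \frac{1}{380755}\right) = - \frac{29}{\frac{16}{191}} - \frac{163654}{380755} = \left(-29\right) \frac{191}{16} - \frac{163654}{380755} = - \frac{5539}{16} - \frac{163654}{380755} = - \frac{2111620409}{6092080}$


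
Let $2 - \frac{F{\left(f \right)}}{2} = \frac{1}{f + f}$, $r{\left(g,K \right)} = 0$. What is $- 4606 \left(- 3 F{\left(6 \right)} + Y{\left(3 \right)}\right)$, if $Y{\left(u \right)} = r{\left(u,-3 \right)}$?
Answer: $52969$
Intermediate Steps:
$Y{\left(u \right)} = 0$
$F{\left(f \right)} = 4 - \frac{1}{f}$ ($F{\left(f \right)} = 4 - \frac{2}{f + f} = 4 - \frac{2}{2 f} = 4 - 2 \frac{1}{2 f} = 4 - \frac{1}{f}$)
$- 4606 \left(- 3 F{\left(6 \right)} + Y{\left(3 \right)}\right) = - 4606 \left(- 3 \left(4 - \frac{1}{6}\right) + 0\right) = - 4606 \left(\left(-3\right) \frac{23}{6} + 0\right) = - 4606 \left(- \frac{23}{2} + 0\right) = \left(-4606\right) \left(- \frac{23}{2}\right) = 52969$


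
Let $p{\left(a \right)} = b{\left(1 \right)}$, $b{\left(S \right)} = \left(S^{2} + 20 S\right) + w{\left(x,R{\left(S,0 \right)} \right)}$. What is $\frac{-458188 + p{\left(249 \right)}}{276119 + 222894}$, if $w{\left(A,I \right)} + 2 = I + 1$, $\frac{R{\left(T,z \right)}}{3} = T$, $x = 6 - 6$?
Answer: $- \frac{458165}{499013} \approx -0.91814$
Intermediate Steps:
$x = 0$ ($x = 6 - 6 = 0$)
$R{\left(T,z \right)} = 3 T$
$w{\left(A,I \right)} = -1 + I$ ($w{\left(A,I \right)} = -2 + \left(I + 1\right) = -2 + \left(1 + I\right) = -1 + I$)
$b{\left(S \right)} = -1 + S^{2} + 23 S$ ($b{\left(S \right)} = \left(S^{2} + 20 S\right) + \left(-1 + 3 S\right) = -1 + S^{2} + 23 S$)
$p{\left(a \right)} = 23$ ($p{\left(a \right)} = -1 + 1^{2} + 23 \cdot 1 = -1 + 1 + 23 = 23$)
$\frac{-458188 + p{\left(249 \right)}}{276119 + 222894} = \frac{-458188 + 23}{276119 + 222894} = - \frac{458165}{499013}$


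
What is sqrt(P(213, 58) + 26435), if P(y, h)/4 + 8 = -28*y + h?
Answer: sqrt(2779) ≈ 52.716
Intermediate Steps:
P(y, h) = -32 - 112*y + 4*h (P(y, h) = -32 + 4*(-28*y + h) = -32 + 4*(h - 28*y) = -32 + (-112*y + 4*h) = -32 - 112*y + 4*h)
sqrt(P(213, 58) + 26435) = sqrt((-32 - 112*213 + 4*58) + 26435) = sqrt((-32 - 23856 + 232) + 26435) = sqrt(-23656 + 26435) = sqrt(2779)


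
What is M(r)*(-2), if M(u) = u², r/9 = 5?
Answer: -4050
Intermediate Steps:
r = 45 (r = 9*5 = 45)
M(r)*(-2) = 45²*(-2) = 2025*(-2) = -4050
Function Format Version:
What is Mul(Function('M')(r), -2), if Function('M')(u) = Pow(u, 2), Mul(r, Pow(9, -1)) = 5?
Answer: -4050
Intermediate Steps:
r = 45 (r = Mul(9, 5) = 45)
Mul(Function('M')(r), -2) = Mul(Pow(45, 2), -2) = Mul(2025, -2) = -4050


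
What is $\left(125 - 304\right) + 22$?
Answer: $-157$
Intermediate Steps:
$\left(125 - 304\right) + 22 = -179 + 22 = -157$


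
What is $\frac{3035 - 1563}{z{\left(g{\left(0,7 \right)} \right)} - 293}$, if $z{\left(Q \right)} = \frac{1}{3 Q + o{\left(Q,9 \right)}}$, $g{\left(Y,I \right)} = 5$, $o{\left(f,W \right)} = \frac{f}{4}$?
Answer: $- \frac{95680}{19041} \approx -5.0249$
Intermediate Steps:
$o{\left(f,W \right)} = \frac{f}{4}$ ($o{\left(f,W \right)} = f \frac{1}{4} = \frac{f}{4}$)
$z{\left(Q \right)} = \frac{4}{13 Q}$ ($z{\left(Q \right)} = \frac{1}{3 Q + \frac{Q}{4}} = \frac{1}{\frac{13}{4} Q} = \frac{4}{13 Q}$)
$\frac{3035 - 1563}{z{\left(g{\left(0,7 \right)} \right)} - 293} = \frac{3035 - 1563}{\frac{4}{13 \cdot 5} - 293} = \frac{1472}{\frac{4}{13} \cdot \frac{1}{5} - 293} = \frac{1472}{\frac{4}{65} - 293} = \frac{1472}{- \frac{19041}{65}} = 1472 \left(- \frac{65}{19041}\right) = - \frac{95680}{19041}$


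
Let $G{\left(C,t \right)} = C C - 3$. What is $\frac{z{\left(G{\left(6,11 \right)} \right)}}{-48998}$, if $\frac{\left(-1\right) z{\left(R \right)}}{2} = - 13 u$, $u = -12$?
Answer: $\frac{156}{24499} \approx 0.0063676$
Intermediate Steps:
$G{\left(C,t \right)} = -3 + C^{2}$ ($G{\left(C,t \right)} = C^{2} - 3 = -3 + C^{2}$)
$z{\left(R \right)} = -312$ ($z{\left(R \right)} = - 2 \left(\left(-13\right) \left(-12\right)\right) = \left(-2\right) 156 = -312$)
$\frac{z{\left(G{\left(6,11 \right)} \right)}}{-48998} = - \frac{312}{-48998} = \left(-312\right) \left(- \frac{1}{48998}\right) = \frac{156}{24499}$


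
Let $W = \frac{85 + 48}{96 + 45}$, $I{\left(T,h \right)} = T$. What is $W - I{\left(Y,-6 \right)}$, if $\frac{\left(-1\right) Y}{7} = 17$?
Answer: $\frac{16912}{141} \approx 119.94$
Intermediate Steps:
$Y = -119$ ($Y = \left(-7\right) 17 = -119$)
$W = \frac{133}{141} \approx 0.94326$
$W - I{\left(Y,-6 \right)} = \frac{133}{141} - -119 = \frac{133}{141} + 119 = \frac{16912}{141}$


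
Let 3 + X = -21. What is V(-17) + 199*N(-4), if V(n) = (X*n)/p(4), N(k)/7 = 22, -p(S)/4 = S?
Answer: 61241/2 ≈ 30621.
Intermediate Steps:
X = -24 (X = -3 - 21 = -24)
p(S) = -4*S
N(k) = 154 (N(k) = 7*22 = 154)
V(n) = 3*n/2 (V(n) = (-24*n)/((-4*4)) = -24*n/(-16) = -24*n*(-1/16) = 3*n/2)
V(-17) + 199*N(-4) = (3/2)*(-17) + 199*154 = -51/2 + 30646 = 61241/2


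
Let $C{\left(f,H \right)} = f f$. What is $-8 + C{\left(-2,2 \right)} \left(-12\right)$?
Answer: $-56$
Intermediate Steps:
$C{\left(f,H \right)} = f^{2}$
$-8 + C{\left(-2,2 \right)} \left(-12\right) = -8 + \left(-2\right)^{2} \left(-12\right) = -8 + 4 \left(-12\right) = -8 - 48 = -56$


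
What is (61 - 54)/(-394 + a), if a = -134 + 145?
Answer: -7/383 ≈ -0.018277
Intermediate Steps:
a = 11
(61 - 54)/(-394 + a) = (61 - 54)/(-394 + 11) = 7/(-383) = 7*(-1/383) = -7/383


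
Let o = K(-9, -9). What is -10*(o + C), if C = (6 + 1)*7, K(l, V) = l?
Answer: -400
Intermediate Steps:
C = 49 (C = 7*7 = 49)
o = -9
-10*(o + C) = -10*(-9 + 49) = -10*40 = -400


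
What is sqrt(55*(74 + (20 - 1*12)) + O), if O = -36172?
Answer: 3*I*sqrt(3518) ≈ 177.94*I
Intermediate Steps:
sqrt(55*(74 + (20 - 1*12)) + O) = sqrt(55*(74 + (20 - 1*12)) - 36172) = sqrt(55*(74 + (20 - 12)) - 36172) = sqrt(55*(74 + 8) - 36172) = sqrt(55*82 - 36172) = sqrt(4510 - 36172) = sqrt(-31662) = 3*I*sqrt(3518)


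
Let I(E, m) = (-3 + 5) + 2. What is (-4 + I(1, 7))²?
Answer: 0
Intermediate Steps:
I(E, m) = 4 (I(E, m) = 2 + 2 = 4)
(-4 + I(1, 7))² = (-4 + 4)² = 0² = 0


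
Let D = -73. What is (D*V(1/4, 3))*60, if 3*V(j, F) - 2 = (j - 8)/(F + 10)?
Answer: -26645/13 ≈ -2049.6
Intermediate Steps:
V(j, F) = ⅔ + (-8 + j)/(3*(10 + F)) (V(j, F) = ⅔ + ((j - 8)/(F + 10))/3 = ⅔ + ((-8 + j)/(10 + F))/3 = ⅔ + (-8 + j)/(3*(10 + F)))
(D*V(1/4, 3))*60 = -73*(12 + 1/4 + 2*3)/(3*(10 + 3))*60 = -73*(12 + ¼ + 6)/(3*13)*60 = -73*73/(3*13*4)*60 = -73*73/156*60 = -5329/156*60 = -26645/13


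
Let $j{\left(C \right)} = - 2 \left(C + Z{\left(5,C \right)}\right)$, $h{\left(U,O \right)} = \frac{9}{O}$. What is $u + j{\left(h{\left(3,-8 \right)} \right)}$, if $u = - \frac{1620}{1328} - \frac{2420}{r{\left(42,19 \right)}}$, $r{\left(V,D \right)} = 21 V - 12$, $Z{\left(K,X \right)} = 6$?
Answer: $- \frac{198599}{14442} \approx -13.751$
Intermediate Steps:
$r{\left(V,D \right)} = -12 + 21 V$
$u = - \frac{115579}{28884}$ ($u = - \frac{1620}{1328} - \frac{2420}{-12 + 21 \cdot 42} = \left(-1620\right) \frac{1}{1328} - \frac{2420}{-12 + 882} = - \frac{405}{332} - \frac{2420}{870} = - \frac{405}{332} - \frac{242}{87} = - \frac{115579}{28884} \approx -4.0015$)
$j{\left(C \right)} = -12 - 2 C$ ($j{\left(C \right)} = - 2 \left(C + 6\right) = - 2 \left(6 + C\right) = -12 - 2 C$)
$u + j{\left(h{\left(3,-8 \right)} \right)} = - \frac{115579}{28884} - \left(12 + 2 \frac{9}{-8}\right) = - \frac{115579}{28884} - \left(12 + 2 \cdot 9 \left(- \frac{1}{8}\right)\right) = - \frac{115579}{28884} - \frac{39}{4} = - \frac{198599}{14442}$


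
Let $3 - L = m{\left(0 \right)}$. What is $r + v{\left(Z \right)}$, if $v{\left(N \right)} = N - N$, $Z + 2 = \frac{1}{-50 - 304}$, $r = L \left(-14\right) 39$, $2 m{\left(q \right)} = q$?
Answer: $-1638$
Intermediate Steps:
$m{\left(q \right)} = \frac{q}{2}$
$L = 3$ ($L = 3 - \frac{1}{2} \cdot 0 = 3 - 0 = 3 + 0 = 3$)
$r = -1638$ ($r = 3 \left(-14\right) 39 = \left(-42\right) 39 = -1638$)
$Z = - \frac{709}{354}$ ($Z = -2 + \frac{1}{-50 - 304} = -2 + \frac{1}{-354} = -2 - \frac{1}{354} = - \frac{709}{354} \approx -2.0028$)
$v{\left(N \right)} = 0$
$r + v{\left(Z \right)} = -1638 + 0 = -1638$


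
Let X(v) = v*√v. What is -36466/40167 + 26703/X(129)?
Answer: -36466/40167 + 69*√129/43 ≈ 17.317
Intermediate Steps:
X(v) = v^(3/2)
-36466/40167 + 26703/X(129) = -36466/40167 + 26703/(129^(3/2)) = -36466*1/40167 + 26703/((129*√129)) = -36466/40167 + 26703*(√129/16641) = -36466/40167 + 69*√129/43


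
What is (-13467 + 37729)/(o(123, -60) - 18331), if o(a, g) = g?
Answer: -24262/18391 ≈ -1.3192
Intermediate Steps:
(-13467 + 37729)/(o(123, -60) - 18331) = (-13467 + 37729)/(-60 - 18331) = 24262/(-18391) = 24262*(-1/18391) = -24262/18391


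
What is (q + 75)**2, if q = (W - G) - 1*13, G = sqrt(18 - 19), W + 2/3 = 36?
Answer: 85255/9 - 584*I/3 ≈ 9472.8 - 194.67*I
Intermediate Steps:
W = 106/3 (W = -2/3 + 36 = 106/3 ≈ 35.333)
G = I (G = sqrt(-1) = I ≈ 1.0*I)
q = 67/3 - I (q = (106/3 - I) - 1*13 = (106/3 - I) - 13 = 67/3 - I ≈ 22.333 - 1.0*I)
(q + 75)**2 = ((67/3 - I) + 75)**2 = (292/3 - I)**2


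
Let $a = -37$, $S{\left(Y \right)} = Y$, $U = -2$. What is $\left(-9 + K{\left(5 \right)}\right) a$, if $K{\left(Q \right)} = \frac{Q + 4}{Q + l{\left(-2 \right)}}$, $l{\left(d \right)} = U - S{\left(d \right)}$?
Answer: $\frac{1332}{5} \approx 266.4$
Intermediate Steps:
$l{\left(d \right)} = -2 - d$
$K{\left(Q \right)} = \frac{4 + Q}{Q}$ ($K{\left(Q \right)} = \frac{Q + 4}{Q - 0} = \frac{4 + Q}{Q + \left(-2 + 2\right)} = \frac{4 + Q}{Q + 0} = \frac{4 + Q}{Q}$)
$\left(-9 + K{\left(5 \right)}\right) a = \left(-9 + \frac{4 + 5}{5}\right) \left(-37\right) = \left(-9 + \frac{1}{5} \cdot 9\right) \left(-37\right) = \left(-9 + \frac{9}{5}\right) \left(-37\right) = \left(- \frac{36}{5}\right) \left(-37\right) = \frac{1332}{5}$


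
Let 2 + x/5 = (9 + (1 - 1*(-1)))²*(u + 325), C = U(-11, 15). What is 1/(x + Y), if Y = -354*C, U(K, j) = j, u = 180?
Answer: 1/300205 ≈ 3.3311e-6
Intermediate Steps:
C = 15
x = 305515 (x = -10 + 5*((9 + (1 - 1*(-1)))²*(180 + 325)) = -10 + 5*((9 + (1 + 1))²*505) = -10 + 5*((9 + 2)²*505) = -10 + 5*(11²*505) = -10 + 5*(121*505) = -10 + 5*61105 = -10 + 305525 = 305515)
Y = -5310 (Y = -354*15 = -5310)
1/(x + Y) = 1/(305515 - 5310) = 1/300205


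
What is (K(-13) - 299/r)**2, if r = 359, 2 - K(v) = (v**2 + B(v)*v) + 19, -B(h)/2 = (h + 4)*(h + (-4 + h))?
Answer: 6693878086009/128881 ≈ 5.1938e+7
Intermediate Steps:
B(h) = -2*(-4 + 2*h)*(4 + h) (B(h) = -2*(h + 4)*(h + (-4 + h)) = -2*(4 + h)*(-4 + 2*h) = -2*(-4 + 2*h)*(4 + h))
K(v) = -17 - v**2 - v*(32 - 8*v - 4*v**2) (K(v) = 2 - ((v**2 + (32 - 8*v - 4*v**2)*v) + 19) = 2 - ((v**2 + v*(32 - 8*v - 4*v**2)) + 19) = 2 - (19 + v**2 + v*(32 - 8*v - 4*v**2)) = 2 + (-19 - v**2 - v*(32 - 8*v - 4*v**2)) = -17 - v**2 - v*(32 - 8*v - 4*v**2))
(K(-13) - 299/r)**2 = ((-17 - 32*(-13) + 4*(-13)**3 + 7*(-13)**2) - 299/359)**2 = ((-17 + 416 + 4*(-2197) + 7*169) - 299*1/359)**2 = ((-17 + 416 - 8788 + 1183) - 299/359)**2 = (-7206 - 299/359)**2 = (-2587253/359)**2 = 6693878086009/128881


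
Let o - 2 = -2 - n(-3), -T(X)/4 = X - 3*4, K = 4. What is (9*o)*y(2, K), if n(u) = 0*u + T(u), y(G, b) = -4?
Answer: 2160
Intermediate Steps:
T(X) = 48 - 4*X (T(X) = -4*(X - 3*4) = -4*(X - 12) = -4*(-12 + X) = 48 - 4*X)
n(u) = 48 - 4*u (n(u) = 0*u + (48 - 4*u) = 0 + (48 - 4*u) = 48 - 4*u)
o = -60 (o = 2 + (-2 - (48 - 4*(-3))) = 2 + (-2 - (48 + 12)) = 2 + (-2 - 1*60) = 2 + (-2 - 60) = 2 - 62 = -60)
(9*o)*y(2, K) = (9*(-60))*(-4) = -540*(-4) = 2160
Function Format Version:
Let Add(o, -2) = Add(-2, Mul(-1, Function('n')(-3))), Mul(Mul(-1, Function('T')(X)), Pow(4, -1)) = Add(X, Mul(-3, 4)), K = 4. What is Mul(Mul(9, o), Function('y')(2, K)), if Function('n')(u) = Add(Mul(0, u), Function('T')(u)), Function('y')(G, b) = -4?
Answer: 2160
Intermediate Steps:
Function('T')(X) = Add(48, Mul(-4, X)) (Function('T')(X) = Mul(-4, Add(X, Mul(-3, 4))) = Mul(-4, Add(X, -12)) = Mul(-4, Add(-12, X)) = Add(48, Mul(-4, X)))
Function('n')(u) = Add(48, Mul(-4, u)) (Function('n')(u) = Add(Mul(0, u), Add(48, Mul(-4, u))) = Add(0, Add(48, Mul(-4, u))) = Add(48, Mul(-4, u)))
o = -60 (o = Add(2, Add(-2, Mul(-1, Add(48, Mul(-4, -3))))) = Add(2, Add(-2, Mul(-1, Add(48, 12)))) = Add(2, Add(-2, Mul(-1, 60))) = Add(2, Add(-2, -60)) = Add(2, -62) = -60)
Mul(Mul(9, o), Function('y')(2, K)) = Mul(Mul(9, -60), -4) = Mul(-540, -4) = 2160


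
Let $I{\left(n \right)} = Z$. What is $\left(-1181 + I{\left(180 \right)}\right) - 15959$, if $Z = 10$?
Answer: $-17130$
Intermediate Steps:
$I{\left(n \right)} = 10$
$\left(-1181 + I{\left(180 \right)}\right) - 15959 = \left(-1181 + 10\right) - 15959 = -1171 - 15959 = -17130$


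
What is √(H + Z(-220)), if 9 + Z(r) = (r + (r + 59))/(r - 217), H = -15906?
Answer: I*√3039105138/437 ≈ 126.15*I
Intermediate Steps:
Z(r) = -9 + (59 + 2*r)/(-217 + r) (Z(r) = -9 + (r + (r + 59))/(r - 217) = -9 + (r + (59 + r))/(-217 + r) = -9 + (59 + 2*r)/(-217 + r))
√(H + Z(-220)) = √(-15906 + (2012 - 7*(-220))/(-217 - 220)) = √(-15906 + (2012 + 1540)/(-437)) = √(-15906 - 1/437*3552) = √(-15906 - 3552/437) = √(-6954474/437) = I*√3039105138/437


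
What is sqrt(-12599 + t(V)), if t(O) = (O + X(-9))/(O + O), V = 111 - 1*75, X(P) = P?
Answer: I*sqrt(201578)/4 ≈ 112.24*I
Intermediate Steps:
V = 36 (V = 111 - 75 = 36)
t(O) = (-9 + O)/(2*O) (t(O) = (O - 9)/(O + O) = (-9 + O)/((2*O)) = (-9 + O)*(1/(2*O)) = (-9 + O)/(2*O))
sqrt(-12599 + t(V)) = sqrt(-12599 + (1/2)*(-9 + 36)/36) = sqrt(-12599 + (1/2)*(1/36)*27) = sqrt(-12599 + 3/8) = sqrt(-100789/8) = I*sqrt(201578)/4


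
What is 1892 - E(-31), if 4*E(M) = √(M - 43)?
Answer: 1892 - I*√74/4 ≈ 1892.0 - 2.1506*I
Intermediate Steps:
E(M) = √(-43 + M)/4 (E(M) = √(M - 43)/4 = √(-43 + M)/4)
1892 - E(-31) = 1892 - √(-43 - 31)/4 = 1892 - √(-74)/4 = 1892 - I*√74/4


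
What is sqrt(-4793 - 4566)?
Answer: 7*I*sqrt(191) ≈ 96.742*I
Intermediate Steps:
sqrt(-4793 - 4566) = sqrt(-9359) = 7*I*sqrt(191)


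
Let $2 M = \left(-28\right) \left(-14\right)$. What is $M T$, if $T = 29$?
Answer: $5684$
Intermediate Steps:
$M = 196$ ($M = \frac{\left(-28\right) \left(-14\right)}{2} = \frac{1}{2} \cdot 392 = 196$)
$M T = 196 \cdot 29 = 5684$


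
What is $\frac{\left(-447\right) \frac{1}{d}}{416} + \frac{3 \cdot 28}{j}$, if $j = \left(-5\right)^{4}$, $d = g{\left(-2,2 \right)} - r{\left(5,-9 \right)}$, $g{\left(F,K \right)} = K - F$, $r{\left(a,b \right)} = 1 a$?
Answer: $\frac{314319}{260000} \approx 1.2089$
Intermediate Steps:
$r{\left(a,b \right)} = a$
$d = -1$ ($d = \left(2 - -2\right) - 5 = \left(2 + 2\right) - 5 = 4 - 5 = -1$)
$j = 625$
$\frac{\left(-447\right) \frac{1}{d}}{416} + \frac{3 \cdot 28}{j} = \frac{\left(-447\right) \frac{1}{-1}}{416} + \frac{3 \cdot 28}{625} = \left(-447\right) \left(-1\right) \frac{1}{416} + 84 \cdot \frac{1}{625} = 447 \cdot \frac{1}{416} + \frac{84}{625} = \frac{447}{416} + \frac{84}{625} = \frac{314319}{260000}$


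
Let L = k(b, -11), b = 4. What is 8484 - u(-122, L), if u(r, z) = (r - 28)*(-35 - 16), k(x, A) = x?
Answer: 834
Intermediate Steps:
L = 4
u(r, z) = 1428 - 51*r (u(r, z) = (-28 + r)*(-51) = 1428 - 51*r)
8484 - u(-122, L) = 8484 - (1428 - 51*(-122)) = 8484 - (1428 + 6222) = 8484 - 1*7650 = 8484 - 7650 = 834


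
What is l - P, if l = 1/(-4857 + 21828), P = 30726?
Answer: -521450945/16971 ≈ -30726.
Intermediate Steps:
l = 1/16971 ≈ 5.8924e-5
l - P = 1/16971 - 1*30726 = 1/16971 - 30726 = -521450945/16971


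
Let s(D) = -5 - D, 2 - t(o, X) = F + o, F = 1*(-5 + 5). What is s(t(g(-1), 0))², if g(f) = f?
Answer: 64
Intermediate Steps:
F = 0 (F = 1*0 = 0)
t(o, X) = 2 - o (t(o, X) = 2 - (0 + o) = 2 - o)
s(t(g(-1), 0))² = (-5 - (2 - 1*(-1)))² = (-5 - (2 + 1))² = (-5 - 1*3)² = (-5 - 3)² = (-8)² = 64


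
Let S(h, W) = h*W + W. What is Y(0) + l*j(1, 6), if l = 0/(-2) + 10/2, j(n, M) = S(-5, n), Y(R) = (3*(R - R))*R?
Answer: -20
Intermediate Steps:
Y(R) = 0 (Y(R) = (3*0)*R = 0*R = 0)
S(h, W) = W + W*h (S(h, W) = W*h + W = W + W*h)
j(n, M) = -4*n (j(n, M) = n*(1 - 5) = n*(-4) = -4*n)
l = 5 (l = 0*(-1/2) + 10*(1/2) = 0 + 5 = 5)
Y(0) + l*j(1, 6) = 0 + 5*(-4*1) = 0 + 5*(-4) = 0 - 20 = -20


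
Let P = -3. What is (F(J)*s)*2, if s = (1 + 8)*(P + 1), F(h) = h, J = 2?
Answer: -72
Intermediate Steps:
s = -18 (s = (1 + 8)*(-3 + 1) = 9*(-2) = -18)
(F(J)*s)*2 = (2*(-18))*2 = -36*2 = -72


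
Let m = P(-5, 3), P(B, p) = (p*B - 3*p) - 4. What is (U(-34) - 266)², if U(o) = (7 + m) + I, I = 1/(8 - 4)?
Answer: 1315609/16 ≈ 82226.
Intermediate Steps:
P(B, p) = -4 - 3*p + B*p (P(B, p) = (B*p - 3*p) - 4 = (-3*p + B*p) - 4 = -4 - 3*p + B*p)
m = -28 (m = -4 - 3*3 - 5*3 = -4 - 9 - 15 = -28)
I = ¼ (I = 1/4 = ¼ ≈ 0.25000)
U(o) = -83/4 (U(o) = (7 - 28) + ¼ = -21 + ¼ = -83/4)
(U(-34) - 266)² = (-83/4 - 266)² = (-1147/4)² = 1315609/16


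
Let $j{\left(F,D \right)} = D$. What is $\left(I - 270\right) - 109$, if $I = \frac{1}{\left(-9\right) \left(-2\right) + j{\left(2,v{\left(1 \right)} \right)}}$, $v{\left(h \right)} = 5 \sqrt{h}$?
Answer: $- \frac{8716}{23} \approx -378.96$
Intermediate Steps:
$I = \frac{1}{23}$ ($I = \frac{1}{\left(-9\right) \left(-2\right) + 5 \sqrt{1}} = \frac{1}{18 + 5 \cdot 1} = \frac{1}{18 + 5} = \frac{1}{23} \approx 0.043478$)
$\left(I - 270\right) - 109 = \left(\frac{1}{23} - 270\right) - 109 = - \frac{6209}{23} - 109 = - \frac{8716}{23}$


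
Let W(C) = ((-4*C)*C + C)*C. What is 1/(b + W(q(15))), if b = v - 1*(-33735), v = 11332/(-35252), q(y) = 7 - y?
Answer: 8813/315916778 ≈ 2.7897e-5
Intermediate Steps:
v = -2833/8813 (v = 11332*(-1/35252) = -2833/8813 ≈ -0.32146)
b = 297303722/8813 (b = -2833/8813 - 1*(-33735) = -2833/8813 + 33735 = 297303722/8813 ≈ 33735.)
W(C) = C*(C - 4*C²) (W(C) = (-4*C² + C)*C = (C - 4*C²)*C = C*(C - 4*C²))
1/(b + W(q(15))) = 1/(297303722/8813 + (7 - 1*15)²*(1 - 4*(7 - 1*15))) = 1/(297303722/8813 + (7 - 15)²*(1 - 4*(7 - 15))) = 1/(297303722/8813 + (-8)²*(1 - 4*(-8))) = 1/(297303722/8813 + 64*(1 + 32)) = 1/(297303722/8813 + 64*33) = 1/(297303722/8813 + 2112) = 1/(315916778/8813) = 8813/315916778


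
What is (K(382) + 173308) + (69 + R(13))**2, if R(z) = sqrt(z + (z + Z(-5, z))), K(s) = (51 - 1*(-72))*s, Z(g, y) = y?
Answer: 225094 + 138*sqrt(39) ≈ 2.2596e+5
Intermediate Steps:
K(s) = 123*s (K(s) = (51 + 72)*s = 123*s)
R(z) = sqrt(3)*sqrt(z) (R(z) = sqrt(z + (z + z)) = sqrt(z + 2*z) = sqrt(3*z) = sqrt(3)*sqrt(z))
(K(382) + 173308) + (69 + R(13))**2 = (123*382 + 173308) + (69 + sqrt(3)*sqrt(13))**2 = (46986 + 173308) + (69 + sqrt(39))**2 = 220294 + (69 + sqrt(39))**2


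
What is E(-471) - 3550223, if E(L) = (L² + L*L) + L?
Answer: -3107012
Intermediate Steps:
E(L) = L + 2*L² (E(L) = (L² + L²) + L = 2*L² + L = L + 2*L²)
E(-471) - 3550223 = -471*(1 + 2*(-471)) - 3550223 = -471*(1 - 942) - 3550223 = -471*(-941) - 3550223 = 443211 - 3550223 = -3107012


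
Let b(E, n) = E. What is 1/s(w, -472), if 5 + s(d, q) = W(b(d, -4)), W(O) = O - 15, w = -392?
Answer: -1/412 ≈ -0.0024272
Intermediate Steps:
W(O) = -15 + O
s(d, q) = -20 + d (s(d, q) = -5 + (-15 + d) = -20 + d)
1/s(w, -472) = 1/(-20 - 392) = 1/(-412) = -1/412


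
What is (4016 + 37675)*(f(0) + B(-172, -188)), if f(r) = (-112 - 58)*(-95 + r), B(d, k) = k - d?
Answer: 672642594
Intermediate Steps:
f(r) = 16150 - 170*r (f(r) = -170*(-95 + r) = 16150 - 170*r)
(4016 + 37675)*(f(0) + B(-172, -188)) = (4016 + 37675)*((16150 - 170*0) + (-188 - 1*(-172))) = 41691*((16150 + 0) + (-188 + 172)) = 41691*(16150 - 16) = 41691*16134 = 672642594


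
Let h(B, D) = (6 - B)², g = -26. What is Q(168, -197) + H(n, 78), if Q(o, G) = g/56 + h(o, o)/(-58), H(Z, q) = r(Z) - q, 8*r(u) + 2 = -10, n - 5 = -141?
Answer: -432347/812 ≈ -532.45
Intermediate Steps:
n = -136 (n = 5 - 141 = -136)
r(u) = -3/2 (r(u) = -¼ + (⅛)*(-10) = -¼ - 5/4 = -3/2)
H(Z, q) = -3/2 - q
Q(o, G) = -13/28 - (-6 + o)²/58 (Q(o, G) = -26/56 + (-6 + o)²/(-58) = -26*1/56 + (-6 + o)²*(-1/58) = -13/28 - (-6 + o)²/58)
Q(168, -197) + H(n, 78) = (-13/28 - (-6 + 168)²/58) + (-3/2 - 1*78) = (-13/28 - 1/58*162²) + (-3/2 - 78) = (-13/28 - 1/58*26244) - 159/2 = (-13/28 - 13122/29) - 159/2 = -367793/812 - 159/2 = -432347/812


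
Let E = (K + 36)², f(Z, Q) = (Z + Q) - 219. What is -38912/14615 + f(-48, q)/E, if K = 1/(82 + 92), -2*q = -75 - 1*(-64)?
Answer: -328602850642/114728407675 ≈ -2.8642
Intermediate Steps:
q = 11/2 (q = -(-75 - 1*(-64))/2 = -(-75 + 64)/2 = -½*(-11) = 11/2 ≈ 5.5000)
K = 1/174 ≈ 0.0057471
f(Z, Q) = -219 + Q + Z (f(Z, Q) = (Q + Z) - 219 = -219 + Q + Z)
E = 39250225/30276 (E = (1/174 + 36)² = (6265/174)² = 39250225/30276 ≈ 1296.4)
-38912/14615 + f(-48, q)/E = -38912/14615 + (-219 + 11/2 - 48)/(39250225/30276) = -38912*1/14615 - 523/2*30276/39250225 = -38912/14615 - 7917174/39250225 = -328602850642/114728407675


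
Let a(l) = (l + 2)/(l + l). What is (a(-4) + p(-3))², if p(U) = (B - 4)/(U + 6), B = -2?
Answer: 49/16 ≈ 3.0625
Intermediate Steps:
p(U) = -6/(6 + U) (p(U) = (-2 - 4)/(U + 6) = -6/(6 + U))
a(l) = (2 + l)/(2*l) (a(l) = (2 + l)/((2*l)) = (2 + l)*(1/(2*l)) = (2 + l)/(2*l))
(a(-4) + p(-3))² = ((½)*(2 - 4)/(-4) - 6/(6 - 3))² = ((½)*(-¼)*(-2) - 6/3)² = (¼ - 6*⅓)² = (¼ - 2)² = (-7/4)² = 49/16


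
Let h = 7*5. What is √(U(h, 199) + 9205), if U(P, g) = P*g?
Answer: 7*√330 ≈ 127.16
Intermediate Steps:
h = 35
√(U(h, 199) + 9205) = √(35*199 + 9205) = √(6965 + 9205) = √16170 = 7*√330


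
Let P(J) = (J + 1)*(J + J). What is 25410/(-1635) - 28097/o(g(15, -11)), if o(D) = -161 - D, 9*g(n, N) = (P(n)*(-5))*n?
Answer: -9565839/418451 ≈ -22.860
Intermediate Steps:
P(J) = 2*J*(1 + J) (P(J) = (1 + J)*(2*J) = 2*J*(1 + J))
g(n, N) = -10*n**2*(1 + n)/9 (g(n, N) = (((2*n*(1 + n))*(-5))*n)/9 = ((-10*n*(1 + n))*n)/9 = (-10*n**2*(1 + n))/9 = -10*n**2*(1 + n)/9)
25410/(-1635) - 28097/o(g(15, -11)) = 25410/(-1635) - 28097/(-161 - 10*15**2*(-1 - 1*15)/9) = 25410*(-1/1635) - 28097/(-161 - 10*225*(-1 - 15)/9) = -1694/109 - 28097/(-161 - 10*225*(-16)/9) = -1694/109 - 28097/(-161 - 1*(-4000)) = -1694/109 - 28097/(-161 + 4000) = -1694/109 - 28097/3839 = -9565839/418451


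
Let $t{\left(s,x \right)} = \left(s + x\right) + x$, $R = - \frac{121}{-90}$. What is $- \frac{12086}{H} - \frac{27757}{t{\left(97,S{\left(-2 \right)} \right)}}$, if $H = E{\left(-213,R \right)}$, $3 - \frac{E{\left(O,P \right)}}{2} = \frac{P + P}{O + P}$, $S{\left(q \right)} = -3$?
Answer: $- \frac{12068239210}{5222399} \approx -2310.9$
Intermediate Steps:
$R = \frac{121}{90}$ ($R = \left(-121\right) \left(- \frac{1}{90}\right) = \frac{121}{90} \approx 1.3444$)
$t{\left(s,x \right)} = s + 2 x$
$E{\left(O,P \right)} = 6 - \frac{4 P}{O + P}$ ($E{\left(O,P \right)} = 6 - 2 \frac{P + P}{O + P} = 6 - 2 \frac{2 P}{O + P} = 6 - \frac{4 P}{O + P}$)
$H = \frac{114778}{19049}$ ($H = \frac{2 \left(\frac{121}{90} + 3 \left(-213\right)\right)}{-213 + \frac{121}{90}} = \frac{2 \left(\frac{121}{90} - 639\right)}{- \frac{19049}{90}} = 2 \left(- \frac{90}{19049}\right) \left(- \frac{57389}{90}\right) = \frac{114778}{19049} \approx 6.0254$)
$- \frac{12086}{H} - \frac{27757}{t{\left(97,S{\left(-2 \right)} \right)}} = - \frac{12086}{\frac{114778}{19049}} - \frac{27757}{97 + 2 \left(-3\right)} = \left(-12086\right) \frac{19049}{114778} - \frac{27757}{97 - 6} = - \frac{115113107}{57389} - \frac{27757}{91} = - \frac{12068239210}{5222399}$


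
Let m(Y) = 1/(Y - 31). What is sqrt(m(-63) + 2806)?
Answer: 3*sqrt(2754858)/94 ≈ 52.972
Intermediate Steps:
m(Y) = 1/(-31 + Y)
sqrt(m(-63) + 2806) = sqrt(1/(-31 - 63) + 2806) = sqrt(1/(-94) + 2806) = sqrt(-1/94 + 2806) = sqrt(263763/94) = 3*sqrt(2754858)/94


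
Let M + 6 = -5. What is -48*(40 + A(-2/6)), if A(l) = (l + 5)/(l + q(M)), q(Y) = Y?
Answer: -32304/17 ≈ -1900.2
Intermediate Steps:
M = -11 (M = -6 - 5 = -11)
A(l) = (5 + l)/(-11 + l) (A(l) = (l + 5)/(l - 11) = (5 + l)/(-11 + l))
-48*(40 + A(-2/6)) = -48*(40 + (5 - 2/6)/(-11 - 2/6)) = -48*(40 + (5 - 2*1/6)/(-11 - 2*1/6)) = -48*(40 + (5 - 1/3)/(-11 - 1/3)) = -48*(40 + (14/3)/(-34/3)) = -48*(40 - 3/34*14/3) = -48*(40 - 7/17) = -48*673/17 = -32304/17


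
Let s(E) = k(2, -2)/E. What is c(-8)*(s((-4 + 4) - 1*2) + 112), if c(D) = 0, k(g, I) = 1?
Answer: 0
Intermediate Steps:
s(E) = 1/E
c(-8)*(s((-4 + 4) - 1*2) + 112) = 0*(1/((-4 + 4) - 1*2) + 112) = 0*(1/(0 - 2) + 112) = 0*(1/(-2) + 112) = 0*(-1/2 + 112) = 0*(223/2) = 0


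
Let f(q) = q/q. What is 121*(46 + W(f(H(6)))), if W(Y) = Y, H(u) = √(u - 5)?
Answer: 5687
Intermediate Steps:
H(u) = √(-5 + u)
f(q) = 1
121*(46 + W(f(H(6)))) = 121*(46 + 1) = 121*47 = 5687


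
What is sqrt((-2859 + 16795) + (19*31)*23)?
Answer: sqrt(27483) ≈ 165.78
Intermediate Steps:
sqrt((-2859 + 16795) + (19*31)*23) = sqrt(13936 + 589*23) = sqrt(13936 + 13547) = sqrt(27483)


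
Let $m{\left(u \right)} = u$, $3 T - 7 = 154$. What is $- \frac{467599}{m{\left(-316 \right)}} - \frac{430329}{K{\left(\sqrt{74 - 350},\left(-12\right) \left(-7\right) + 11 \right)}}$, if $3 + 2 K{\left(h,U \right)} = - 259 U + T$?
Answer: $\frac{35260648921}{23277508} \approx 1514.8$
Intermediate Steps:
$T = \frac{161}{3}$ ($T = \frac{7}{3} + \frac{1}{3} \cdot 154 = \frac{7}{3} + \frac{154}{3} = \frac{161}{3} \approx 53.667$)
$K{\left(h,U \right)} = \frac{76}{3} - \frac{259 U}{2}$ ($K{\left(h,U \right)} = - \frac{3}{2} + \frac{- 259 U + \frac{161}{3}}{2} = - \frac{3}{2} + \frac{\frac{161}{3} - 259 U}{2} = - \frac{3}{2} - \left(- \frac{161}{6} + \frac{259 U}{2}\right) = \frac{76}{3} - \frac{259 U}{2}$)
$- \frac{467599}{m{\left(-316 \right)}} - \frac{430329}{K{\left(\sqrt{74 - 350},\left(-12\right) \left(-7\right) + 11 \right)}} = - \frac{467599}{-316} - \frac{430329}{\frac{76}{3} - \frac{259 \left(\left(-12\right) \left(-7\right) + 11\right)}{2}} = \left(-467599\right) \left(- \frac{1}{316}\right) - \frac{430329}{\frac{76}{3} - \frac{259 \left(84 + 11\right)}{2}} = \frac{467599}{316} - \frac{430329}{\frac{76}{3} - \frac{24605}{2}} = \frac{467599}{316} - \frac{430329}{- \frac{73663}{6}} = \frac{467599}{316} - - \frac{2581974}{73663} = \frac{467599}{316} + \frac{2581974}{73663} = \frac{35260648921}{23277508}$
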